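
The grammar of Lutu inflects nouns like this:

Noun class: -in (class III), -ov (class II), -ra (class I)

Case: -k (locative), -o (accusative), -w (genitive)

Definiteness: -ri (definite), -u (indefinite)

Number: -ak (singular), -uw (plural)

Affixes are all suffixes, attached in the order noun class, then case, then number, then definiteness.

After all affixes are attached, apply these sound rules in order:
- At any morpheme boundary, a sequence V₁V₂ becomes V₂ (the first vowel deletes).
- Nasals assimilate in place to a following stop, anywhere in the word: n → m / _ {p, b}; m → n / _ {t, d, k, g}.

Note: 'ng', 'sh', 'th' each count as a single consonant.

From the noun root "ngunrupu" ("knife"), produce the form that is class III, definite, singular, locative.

Attach noun class class III -in → ngunrupuin.
Attach case locative -k → ngunrupuink.
Attach number singular -ak → ngunrupuinkak.
Attach definiteness definite -ri → ngunrupuinkakri.
Apply vowel deletion: ngunrupuinkakri → ngunrupinkakri.
Nasal assimilation: no change.

ngunrupinkakri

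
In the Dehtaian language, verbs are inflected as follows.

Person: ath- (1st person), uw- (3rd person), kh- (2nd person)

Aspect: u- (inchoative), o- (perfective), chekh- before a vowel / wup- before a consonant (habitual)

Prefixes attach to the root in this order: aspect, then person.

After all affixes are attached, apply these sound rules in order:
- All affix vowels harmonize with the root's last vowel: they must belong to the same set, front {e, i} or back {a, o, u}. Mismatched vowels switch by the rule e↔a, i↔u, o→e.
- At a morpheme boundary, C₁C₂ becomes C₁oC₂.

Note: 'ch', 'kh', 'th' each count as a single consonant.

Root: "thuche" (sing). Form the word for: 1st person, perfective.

ethethuche

Attach aspect perfective o- → othuche.
Attach person 1st person ath- → athothuche.
Apply vowel harmony: athothuche → ethethuche.
Epenthesis: no change.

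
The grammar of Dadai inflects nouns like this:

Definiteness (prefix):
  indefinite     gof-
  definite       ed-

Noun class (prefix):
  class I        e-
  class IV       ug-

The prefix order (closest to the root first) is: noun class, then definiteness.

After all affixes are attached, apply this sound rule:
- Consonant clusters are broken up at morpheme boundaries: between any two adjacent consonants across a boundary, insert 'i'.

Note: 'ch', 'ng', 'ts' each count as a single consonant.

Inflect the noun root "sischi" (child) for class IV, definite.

edugisischi

Attach noun class class IV ug- → ugsischi.
Attach definiteness definite ed- → edugsischi.
Apply epenthesis: edugsischi → edugisischi.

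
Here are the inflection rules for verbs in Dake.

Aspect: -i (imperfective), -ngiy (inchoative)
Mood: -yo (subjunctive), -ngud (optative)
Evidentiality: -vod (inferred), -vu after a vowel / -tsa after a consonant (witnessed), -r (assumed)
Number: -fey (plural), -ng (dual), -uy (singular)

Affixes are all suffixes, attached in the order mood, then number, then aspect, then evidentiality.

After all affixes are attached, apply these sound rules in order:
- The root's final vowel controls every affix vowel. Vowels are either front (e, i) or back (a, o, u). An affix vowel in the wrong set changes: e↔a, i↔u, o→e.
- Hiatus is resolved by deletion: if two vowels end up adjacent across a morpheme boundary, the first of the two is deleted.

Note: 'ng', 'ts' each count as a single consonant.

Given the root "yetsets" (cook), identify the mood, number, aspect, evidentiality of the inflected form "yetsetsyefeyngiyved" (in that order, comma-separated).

Segment: yetsets-yo-fey-ngiy-vod.
mood: -yo → subjunctive.
number: -fey → plural.
aspect: -ngiy → inchoative.
evidentiality: -vod → inferred.

subjunctive, plural, inchoative, inferred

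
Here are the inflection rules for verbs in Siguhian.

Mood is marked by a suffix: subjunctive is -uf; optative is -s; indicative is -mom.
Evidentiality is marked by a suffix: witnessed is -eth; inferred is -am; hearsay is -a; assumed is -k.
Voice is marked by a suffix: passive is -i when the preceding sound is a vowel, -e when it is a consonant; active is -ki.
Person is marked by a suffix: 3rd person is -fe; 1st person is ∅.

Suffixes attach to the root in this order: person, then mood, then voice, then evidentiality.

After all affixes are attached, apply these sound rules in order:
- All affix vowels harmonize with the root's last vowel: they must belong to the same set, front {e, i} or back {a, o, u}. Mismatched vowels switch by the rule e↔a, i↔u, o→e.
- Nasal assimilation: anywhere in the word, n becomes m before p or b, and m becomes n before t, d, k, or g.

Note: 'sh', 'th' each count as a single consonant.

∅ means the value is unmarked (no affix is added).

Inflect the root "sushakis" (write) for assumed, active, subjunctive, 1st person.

person = 1st person: zero marking, form stays sushakis.
Attach mood subjunctive -uf → sushakisuf.
Attach voice active -ki → sushakisufki.
Attach evidentiality assumed -k → sushakisufkik.
Apply vowel harmony: sushakisufkik → sushakisifkik.
Nasal assimilation: no change.

sushakisifkik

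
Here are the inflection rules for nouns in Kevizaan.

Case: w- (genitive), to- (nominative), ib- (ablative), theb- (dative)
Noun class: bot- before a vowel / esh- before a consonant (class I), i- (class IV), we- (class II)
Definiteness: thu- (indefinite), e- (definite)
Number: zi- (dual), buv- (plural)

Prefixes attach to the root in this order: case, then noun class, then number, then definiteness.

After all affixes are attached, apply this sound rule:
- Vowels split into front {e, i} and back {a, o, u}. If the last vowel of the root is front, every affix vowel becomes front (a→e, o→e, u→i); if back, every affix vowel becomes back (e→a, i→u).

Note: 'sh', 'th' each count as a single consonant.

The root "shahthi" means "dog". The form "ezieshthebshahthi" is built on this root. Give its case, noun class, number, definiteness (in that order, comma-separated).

Segment: e-zi-esh-theb-shahthi.
case: theb- → dative.
noun class: bot/esh- → class I.
number: zi- → dual.
definiteness: e- → definite.

dative, class I, dual, definite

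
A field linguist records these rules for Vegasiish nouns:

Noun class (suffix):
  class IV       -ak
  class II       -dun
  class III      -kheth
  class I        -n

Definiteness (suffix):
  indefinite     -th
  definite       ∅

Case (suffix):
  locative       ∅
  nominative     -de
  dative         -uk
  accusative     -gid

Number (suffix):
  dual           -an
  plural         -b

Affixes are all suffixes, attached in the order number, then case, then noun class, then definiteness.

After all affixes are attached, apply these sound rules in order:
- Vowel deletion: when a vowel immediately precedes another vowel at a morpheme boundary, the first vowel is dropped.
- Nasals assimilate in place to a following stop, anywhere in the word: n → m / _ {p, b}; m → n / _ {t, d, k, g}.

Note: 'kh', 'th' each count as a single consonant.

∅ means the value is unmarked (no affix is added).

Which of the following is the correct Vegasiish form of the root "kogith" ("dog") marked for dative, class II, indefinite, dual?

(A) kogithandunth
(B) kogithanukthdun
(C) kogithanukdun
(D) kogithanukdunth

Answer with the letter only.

Attach number dual -an → kogithan.
Attach case dative -uk → kogithanuk.
Attach noun class class II -dun → kogithanukdun.
Attach definiteness indefinite -th → kogithanukdunth.
Vowel deletion: no change.
Nasal assimilation: no change.
So the correct form is kogithanukdunth, option (D).
(B) kogithanukthdun is wrong: it has the affixes in the wrong order.
(A) kogithandunth is wrong: it uses locative instead of dative for case.
(C) kogithanukdun is wrong: it uses definite instead of indefinite for definiteness.

D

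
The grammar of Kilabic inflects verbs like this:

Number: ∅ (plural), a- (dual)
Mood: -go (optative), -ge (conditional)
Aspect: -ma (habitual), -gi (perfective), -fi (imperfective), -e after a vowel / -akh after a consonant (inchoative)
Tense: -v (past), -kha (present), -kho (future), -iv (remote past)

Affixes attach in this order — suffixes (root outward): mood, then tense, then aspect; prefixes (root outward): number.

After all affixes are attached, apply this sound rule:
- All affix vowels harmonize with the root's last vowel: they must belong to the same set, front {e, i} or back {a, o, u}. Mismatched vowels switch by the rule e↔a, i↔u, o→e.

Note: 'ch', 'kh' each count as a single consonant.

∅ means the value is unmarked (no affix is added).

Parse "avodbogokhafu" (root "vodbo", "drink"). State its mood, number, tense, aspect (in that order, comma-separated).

Segment: a-vodbo-go-kha-fi.
mood: -go → optative.
number: a- → dual.
tense: -kha → present.
aspect: -fi → imperfective.

optative, dual, present, imperfective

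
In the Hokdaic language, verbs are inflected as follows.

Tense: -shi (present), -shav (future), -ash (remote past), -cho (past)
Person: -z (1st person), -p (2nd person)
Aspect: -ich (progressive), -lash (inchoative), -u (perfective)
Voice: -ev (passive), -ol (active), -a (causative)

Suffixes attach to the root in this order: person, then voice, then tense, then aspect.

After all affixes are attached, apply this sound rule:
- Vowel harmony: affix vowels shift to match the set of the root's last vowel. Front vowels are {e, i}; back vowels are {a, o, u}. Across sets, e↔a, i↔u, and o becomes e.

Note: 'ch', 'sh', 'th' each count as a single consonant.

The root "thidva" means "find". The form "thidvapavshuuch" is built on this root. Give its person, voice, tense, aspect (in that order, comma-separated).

Segment: thidva-p-ev-shi-ich.
person: -p → 2nd person.
voice: -ev → passive.
tense: -shi → present.
aspect: -ich → progressive.

2nd person, passive, present, progressive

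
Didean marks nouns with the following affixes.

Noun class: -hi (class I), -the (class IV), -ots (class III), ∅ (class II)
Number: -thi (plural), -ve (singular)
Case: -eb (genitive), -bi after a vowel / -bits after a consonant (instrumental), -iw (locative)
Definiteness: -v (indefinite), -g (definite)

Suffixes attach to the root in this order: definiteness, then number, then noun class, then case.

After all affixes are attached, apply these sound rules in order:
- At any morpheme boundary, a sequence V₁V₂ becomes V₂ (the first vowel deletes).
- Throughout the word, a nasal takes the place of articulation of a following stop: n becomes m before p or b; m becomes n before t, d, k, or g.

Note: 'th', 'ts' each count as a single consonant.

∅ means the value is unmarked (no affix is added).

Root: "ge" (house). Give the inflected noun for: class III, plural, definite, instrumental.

Attach definiteness definite -g → geg.
Attach number plural -thi → gegthi.
Attach noun class class III -ots → gegthiots.
Attach case instrumental -bits (after consonant 'ts') → gegthiotsbits.
Apply vowel deletion: gegthiotsbits → gegthotsbits.
Nasal assimilation: no change.

gegthotsbits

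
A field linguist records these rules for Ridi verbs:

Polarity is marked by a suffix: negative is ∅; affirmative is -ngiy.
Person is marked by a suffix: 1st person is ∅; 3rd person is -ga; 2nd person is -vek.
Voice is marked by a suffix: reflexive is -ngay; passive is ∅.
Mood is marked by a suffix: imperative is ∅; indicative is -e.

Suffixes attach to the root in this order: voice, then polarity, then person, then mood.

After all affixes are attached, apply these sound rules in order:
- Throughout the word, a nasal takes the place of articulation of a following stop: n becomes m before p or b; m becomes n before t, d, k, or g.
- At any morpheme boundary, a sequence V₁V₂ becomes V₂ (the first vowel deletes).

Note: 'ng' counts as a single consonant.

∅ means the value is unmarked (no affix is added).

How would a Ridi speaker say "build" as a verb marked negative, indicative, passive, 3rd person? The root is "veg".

voice = passive: zero marking, form stays veg.
polarity = negative: zero marking, form stays veg.
Attach person 3rd person -ga → vegga.
Attach mood indicative -e → veggae.
Nasal assimilation: no change.
Apply vowel deletion: veggae → vegge.

vegge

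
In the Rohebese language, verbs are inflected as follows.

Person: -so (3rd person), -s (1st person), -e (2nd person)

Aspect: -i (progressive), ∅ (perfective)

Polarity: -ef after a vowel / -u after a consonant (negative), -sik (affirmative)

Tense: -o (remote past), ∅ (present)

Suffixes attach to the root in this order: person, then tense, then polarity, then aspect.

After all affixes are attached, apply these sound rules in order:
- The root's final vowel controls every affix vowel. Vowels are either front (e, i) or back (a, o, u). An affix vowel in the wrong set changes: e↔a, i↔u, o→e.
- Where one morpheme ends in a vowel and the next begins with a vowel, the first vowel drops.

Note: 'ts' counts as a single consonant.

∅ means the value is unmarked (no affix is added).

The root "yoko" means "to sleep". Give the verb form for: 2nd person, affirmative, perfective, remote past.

yokosuk

Attach person 2nd person -e → yokoe.
Attach tense remote past -o → yokoeo.
Attach polarity affirmative -sik → yokoeosik.
aspect = perfective: zero marking, form stays yokoeosik.
Apply vowel harmony: yokoeosik → yokoaosuk.
Apply vowel deletion: yokoaosuk → yokosuk.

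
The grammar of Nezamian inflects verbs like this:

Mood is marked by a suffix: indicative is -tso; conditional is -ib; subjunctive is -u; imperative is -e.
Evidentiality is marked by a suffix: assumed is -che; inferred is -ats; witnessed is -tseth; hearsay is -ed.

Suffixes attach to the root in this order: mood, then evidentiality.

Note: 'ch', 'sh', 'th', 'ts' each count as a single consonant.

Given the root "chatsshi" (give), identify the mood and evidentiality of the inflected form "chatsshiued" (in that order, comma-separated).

subjunctive, hearsay

Segment: chatsshi-u-ed.
mood: -u → subjunctive.
evidentiality: -ed → hearsay.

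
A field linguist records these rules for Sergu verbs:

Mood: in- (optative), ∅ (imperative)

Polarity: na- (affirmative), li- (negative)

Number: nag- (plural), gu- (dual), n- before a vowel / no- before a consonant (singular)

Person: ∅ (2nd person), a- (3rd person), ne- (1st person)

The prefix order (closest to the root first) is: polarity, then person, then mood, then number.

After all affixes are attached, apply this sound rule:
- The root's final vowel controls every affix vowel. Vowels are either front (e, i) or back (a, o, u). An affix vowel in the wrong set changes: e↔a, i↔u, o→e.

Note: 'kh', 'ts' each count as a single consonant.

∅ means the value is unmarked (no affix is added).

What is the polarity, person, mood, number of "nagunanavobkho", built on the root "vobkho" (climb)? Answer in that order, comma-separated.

Segment: nag-in-a-na-vobkho.
polarity: na- → affirmative.
person: a- → 3rd person.
mood: in- → optative.
number: nag- → plural.

affirmative, 3rd person, optative, plural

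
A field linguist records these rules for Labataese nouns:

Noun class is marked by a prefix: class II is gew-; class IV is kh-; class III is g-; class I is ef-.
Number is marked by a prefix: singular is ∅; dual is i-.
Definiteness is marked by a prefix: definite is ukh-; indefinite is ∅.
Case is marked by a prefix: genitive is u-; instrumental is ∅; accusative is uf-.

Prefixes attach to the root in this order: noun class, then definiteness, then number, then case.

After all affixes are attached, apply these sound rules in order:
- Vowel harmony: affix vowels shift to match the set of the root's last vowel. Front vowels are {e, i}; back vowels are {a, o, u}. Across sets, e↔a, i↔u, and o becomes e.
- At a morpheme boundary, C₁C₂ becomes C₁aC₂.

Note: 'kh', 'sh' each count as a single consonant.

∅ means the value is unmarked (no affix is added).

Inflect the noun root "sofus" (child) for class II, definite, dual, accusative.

Attach noun class class II gew- → gewsofus.
Attach definiteness definite ukh- → ukhgewsofus.
Attach number dual i- → iukhgewsofus.
Attach case accusative uf- → ufiukhgewsofus.
Apply vowel harmony: ufiukhgewsofus → ufuukhgawsofus.
Apply epenthesis: ufuukhgawsofus → ufuukhagawasofus.

ufuukhagawasofus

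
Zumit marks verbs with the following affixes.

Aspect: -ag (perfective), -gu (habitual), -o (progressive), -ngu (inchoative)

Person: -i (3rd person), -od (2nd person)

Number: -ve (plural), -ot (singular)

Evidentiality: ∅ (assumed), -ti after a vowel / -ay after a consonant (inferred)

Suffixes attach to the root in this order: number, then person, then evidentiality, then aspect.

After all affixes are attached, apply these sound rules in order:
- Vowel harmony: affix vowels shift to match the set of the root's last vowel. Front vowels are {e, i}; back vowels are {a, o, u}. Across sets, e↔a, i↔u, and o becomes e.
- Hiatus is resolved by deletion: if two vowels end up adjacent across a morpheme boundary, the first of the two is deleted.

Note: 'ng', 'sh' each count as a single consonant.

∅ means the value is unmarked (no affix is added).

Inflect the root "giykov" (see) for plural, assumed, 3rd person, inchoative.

Attach number plural -ve → giykovve.
Attach person 3rd person -i → giykovvei.
evidentiality = assumed: zero marking, form stays giykovvei.
Attach aspect inchoative -ngu → giykovveingu.
Apply vowel harmony: giykovveingu → giykovvaungu.
Apply vowel deletion: giykovvaungu → giykovvungu.

giykovvungu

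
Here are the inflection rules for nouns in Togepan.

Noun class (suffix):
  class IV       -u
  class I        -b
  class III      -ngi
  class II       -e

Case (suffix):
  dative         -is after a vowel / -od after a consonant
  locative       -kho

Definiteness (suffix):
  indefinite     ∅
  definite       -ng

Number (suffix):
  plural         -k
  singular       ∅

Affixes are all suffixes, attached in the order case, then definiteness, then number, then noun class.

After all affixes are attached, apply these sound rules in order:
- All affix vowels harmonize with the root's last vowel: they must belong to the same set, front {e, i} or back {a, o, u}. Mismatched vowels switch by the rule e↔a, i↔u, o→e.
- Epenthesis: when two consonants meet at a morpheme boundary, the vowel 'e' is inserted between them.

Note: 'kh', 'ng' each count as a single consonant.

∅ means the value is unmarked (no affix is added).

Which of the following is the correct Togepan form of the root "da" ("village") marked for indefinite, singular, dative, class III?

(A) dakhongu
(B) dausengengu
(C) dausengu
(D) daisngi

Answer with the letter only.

Attach case dative -is (after vowel 'a') → dais.
definiteness = indefinite: zero marking, form stays dais.
number = singular: zero marking, form stays dais.
Attach noun class class III -ngi → daisngi.
Apply vowel harmony: daisngi → dausngu.
Apply epenthesis: dausngu → dausengu.
So the correct form is dausengu, option (C).
(A) dakhongu is wrong: it uses locative instead of dative for case.
(B) dausengengu is wrong: it uses definite instead of indefinite for definiteness.
(D) daisngi is wrong: it fails to apply the sound rule(s).

C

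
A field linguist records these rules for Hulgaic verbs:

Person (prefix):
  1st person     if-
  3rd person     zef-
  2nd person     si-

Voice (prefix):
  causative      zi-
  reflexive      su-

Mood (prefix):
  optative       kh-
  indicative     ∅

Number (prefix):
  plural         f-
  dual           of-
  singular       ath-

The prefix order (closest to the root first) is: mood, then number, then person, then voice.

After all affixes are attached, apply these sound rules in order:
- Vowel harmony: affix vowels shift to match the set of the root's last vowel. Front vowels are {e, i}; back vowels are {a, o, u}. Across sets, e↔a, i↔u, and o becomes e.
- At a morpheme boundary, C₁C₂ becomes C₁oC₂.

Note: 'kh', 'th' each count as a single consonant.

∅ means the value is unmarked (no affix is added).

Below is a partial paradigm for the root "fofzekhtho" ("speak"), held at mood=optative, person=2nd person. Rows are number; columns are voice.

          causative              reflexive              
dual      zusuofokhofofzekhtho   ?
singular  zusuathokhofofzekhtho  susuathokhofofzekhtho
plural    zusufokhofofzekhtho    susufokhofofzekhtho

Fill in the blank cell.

Attach mood optative kh- → khfofzekhtho.
Attach number dual of- → ofkhfofzekhtho.
Attach person 2nd person si- → siofkhfofzekhtho.
Attach voice reflexive su- → susiofkhfofzekhtho.
Apply vowel harmony: susiofkhfofzekhtho → susuofkhfofzekhtho.
Apply epenthesis: susuofkhfofzekhtho → susuofokhofofzekhtho.

susuofokhofofzekhtho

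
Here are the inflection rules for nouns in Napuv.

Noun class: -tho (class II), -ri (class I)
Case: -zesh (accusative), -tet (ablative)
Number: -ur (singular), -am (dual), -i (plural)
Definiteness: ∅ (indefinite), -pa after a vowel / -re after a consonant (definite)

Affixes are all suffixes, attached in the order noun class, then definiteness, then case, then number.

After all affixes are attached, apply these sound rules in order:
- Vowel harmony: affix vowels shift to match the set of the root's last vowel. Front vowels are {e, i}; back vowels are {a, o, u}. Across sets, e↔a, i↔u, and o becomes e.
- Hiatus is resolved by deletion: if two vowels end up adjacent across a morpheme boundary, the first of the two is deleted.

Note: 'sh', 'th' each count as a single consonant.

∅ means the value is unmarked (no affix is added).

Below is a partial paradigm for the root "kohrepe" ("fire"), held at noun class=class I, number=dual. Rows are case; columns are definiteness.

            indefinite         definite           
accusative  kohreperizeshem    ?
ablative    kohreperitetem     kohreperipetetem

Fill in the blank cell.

Attach noun class class I -ri → kohreperi.
Attach definiteness definite -pa (after vowel 'i') → kohreperipa.
Attach case accusative -zesh → kohreperipazesh.
Attach number dual -am → kohreperipazesham.
Apply vowel harmony: kohreperipazesham → kohreperipezeshem.
Vowel deletion: no change.

kohreperipezeshem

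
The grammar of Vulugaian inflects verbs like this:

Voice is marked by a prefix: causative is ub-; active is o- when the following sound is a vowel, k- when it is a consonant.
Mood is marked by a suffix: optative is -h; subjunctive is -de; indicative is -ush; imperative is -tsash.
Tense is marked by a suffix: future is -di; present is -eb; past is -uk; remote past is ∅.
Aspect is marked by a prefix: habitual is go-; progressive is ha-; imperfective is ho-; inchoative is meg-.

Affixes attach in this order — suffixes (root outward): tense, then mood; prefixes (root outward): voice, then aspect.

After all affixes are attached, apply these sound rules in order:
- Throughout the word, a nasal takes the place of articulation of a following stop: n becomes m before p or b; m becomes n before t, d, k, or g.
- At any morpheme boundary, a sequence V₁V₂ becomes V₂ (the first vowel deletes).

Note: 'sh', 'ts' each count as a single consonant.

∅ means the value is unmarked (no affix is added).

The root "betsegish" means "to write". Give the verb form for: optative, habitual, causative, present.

gubbetsegishebh

Attach tense present -eb → betsegisheb.
Attach voice causative ub- → ubbetsegisheb.
Attach aspect habitual go- → goubbetsegisheb.
Attach mood optative -h → goubbetsegishebh.
Nasal assimilation: no change.
Apply vowel deletion: goubbetsegishebh → gubbetsegishebh.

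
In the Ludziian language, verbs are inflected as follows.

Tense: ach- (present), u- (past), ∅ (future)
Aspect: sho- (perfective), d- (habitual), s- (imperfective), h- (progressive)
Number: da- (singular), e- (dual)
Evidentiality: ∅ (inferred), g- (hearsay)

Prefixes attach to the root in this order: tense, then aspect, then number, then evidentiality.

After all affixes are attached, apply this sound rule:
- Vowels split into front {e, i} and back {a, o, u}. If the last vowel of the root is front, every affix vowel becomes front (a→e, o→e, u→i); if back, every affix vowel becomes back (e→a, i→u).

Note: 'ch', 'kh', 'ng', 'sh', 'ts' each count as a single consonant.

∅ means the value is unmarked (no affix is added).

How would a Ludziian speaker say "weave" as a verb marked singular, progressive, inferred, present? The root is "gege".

Attach tense present ach- → achgege.
Attach aspect progressive h- → hachgege.
Attach number singular da- → dahachgege.
evidentiality = inferred: zero marking, form stays dahachgege.
Apply vowel harmony: dahachgege → dehechgege.

dehechgege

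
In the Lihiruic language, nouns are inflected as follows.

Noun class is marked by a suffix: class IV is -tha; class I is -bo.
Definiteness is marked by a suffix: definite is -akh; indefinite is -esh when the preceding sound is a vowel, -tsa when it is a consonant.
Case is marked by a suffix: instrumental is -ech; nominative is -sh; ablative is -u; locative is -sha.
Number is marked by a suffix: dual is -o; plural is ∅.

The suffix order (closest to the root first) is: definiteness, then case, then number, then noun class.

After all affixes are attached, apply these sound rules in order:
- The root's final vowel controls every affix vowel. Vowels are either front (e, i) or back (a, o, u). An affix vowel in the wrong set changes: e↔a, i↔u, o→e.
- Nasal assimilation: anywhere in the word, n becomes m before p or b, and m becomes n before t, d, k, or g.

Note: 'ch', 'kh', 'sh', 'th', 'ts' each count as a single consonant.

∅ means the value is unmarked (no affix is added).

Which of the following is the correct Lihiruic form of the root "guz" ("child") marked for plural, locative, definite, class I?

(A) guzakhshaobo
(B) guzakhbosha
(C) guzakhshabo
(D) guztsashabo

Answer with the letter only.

Attach definiteness definite -akh → guzakh.
Attach case locative -sha → guzakhsha.
number = plural: zero marking, form stays guzakhsha.
Attach noun class class I -bo → guzakhshabo.
Vowel harmony: no change.
Nasal assimilation: no change.
So the correct form is guzakhshabo, option (C).
(D) guztsashabo is wrong: it uses indefinite instead of definite for definiteness.
(B) guzakhbosha is wrong: it has the affixes in the wrong order.
(A) guzakhshaobo is wrong: it uses dual instead of plural for number.

C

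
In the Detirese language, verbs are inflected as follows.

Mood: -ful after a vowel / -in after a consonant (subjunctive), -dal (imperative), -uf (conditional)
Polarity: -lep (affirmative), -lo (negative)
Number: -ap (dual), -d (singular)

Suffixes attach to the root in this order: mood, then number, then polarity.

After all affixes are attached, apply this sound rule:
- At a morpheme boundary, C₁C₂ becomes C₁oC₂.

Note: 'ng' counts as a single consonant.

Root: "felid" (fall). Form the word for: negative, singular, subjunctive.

Attach mood subjunctive -in (after consonant 'd') → felidin.
Attach number singular -d → felidind.
Attach polarity negative -lo → felidindlo.
Apply epenthesis: felidindlo → felidinodolo.

felidinodolo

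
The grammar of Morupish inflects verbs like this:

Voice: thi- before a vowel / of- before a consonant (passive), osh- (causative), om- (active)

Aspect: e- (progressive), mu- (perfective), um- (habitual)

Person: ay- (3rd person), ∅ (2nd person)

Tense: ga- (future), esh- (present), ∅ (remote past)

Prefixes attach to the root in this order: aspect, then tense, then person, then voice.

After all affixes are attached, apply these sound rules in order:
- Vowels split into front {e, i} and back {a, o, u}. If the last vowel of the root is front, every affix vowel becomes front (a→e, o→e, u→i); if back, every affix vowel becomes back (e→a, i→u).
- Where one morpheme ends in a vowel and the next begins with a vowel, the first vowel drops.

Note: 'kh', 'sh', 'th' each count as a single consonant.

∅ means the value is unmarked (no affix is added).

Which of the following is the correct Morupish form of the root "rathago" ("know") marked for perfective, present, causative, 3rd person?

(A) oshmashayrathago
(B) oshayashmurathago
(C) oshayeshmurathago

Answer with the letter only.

B

Attach aspect perfective mu- → murathago.
Attach tense present esh- → eshmurathago.
Attach person 3rd person ay- → ayeshmurathago.
Attach voice causative osh- → oshayeshmurathago.
Apply vowel harmony: oshayeshmurathago → oshayashmurathago.
Vowel deletion: no change.
So the correct form is oshayashmurathago, option (B).
(A) oshmashayrathago is wrong: it has the affixes in the wrong order.
(C) oshayeshmurathago is wrong: it fails to apply the sound rule(s).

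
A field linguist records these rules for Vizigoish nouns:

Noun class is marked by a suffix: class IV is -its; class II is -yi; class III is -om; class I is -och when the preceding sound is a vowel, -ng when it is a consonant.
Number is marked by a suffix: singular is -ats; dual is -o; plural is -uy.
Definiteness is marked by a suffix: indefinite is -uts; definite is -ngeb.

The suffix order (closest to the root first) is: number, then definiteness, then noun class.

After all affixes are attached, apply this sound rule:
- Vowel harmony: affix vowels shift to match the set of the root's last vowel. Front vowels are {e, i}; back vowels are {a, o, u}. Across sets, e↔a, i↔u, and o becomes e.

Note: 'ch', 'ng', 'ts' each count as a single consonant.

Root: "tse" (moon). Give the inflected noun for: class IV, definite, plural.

Attach number plural -uy → tseuy.
Attach definiteness definite -ngeb → tseuyngeb.
Attach noun class class IV -its → tseuyngebits.
Apply vowel harmony: tseuyngebits → tseiyngebits.

tseiyngebits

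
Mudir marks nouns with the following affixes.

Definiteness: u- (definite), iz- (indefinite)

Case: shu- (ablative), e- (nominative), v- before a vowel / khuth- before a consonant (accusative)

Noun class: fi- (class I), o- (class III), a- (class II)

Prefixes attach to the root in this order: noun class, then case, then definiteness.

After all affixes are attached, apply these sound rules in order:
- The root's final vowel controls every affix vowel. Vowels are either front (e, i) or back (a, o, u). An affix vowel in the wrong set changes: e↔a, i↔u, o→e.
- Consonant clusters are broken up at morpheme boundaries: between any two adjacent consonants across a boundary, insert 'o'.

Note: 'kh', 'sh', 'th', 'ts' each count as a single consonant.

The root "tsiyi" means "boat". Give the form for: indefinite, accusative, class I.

Attach noun class class I fi- → fitsiyi.
Attach case accusative khuth- (before consonant 'f') → khuthfitsiyi.
Attach definiteness indefinite iz- → izkhuthfitsiyi.
Apply vowel harmony: izkhuthfitsiyi → izkhithfitsiyi.
Apply epenthesis: izkhithfitsiyi → izokhithofitsiyi.

izokhithofitsiyi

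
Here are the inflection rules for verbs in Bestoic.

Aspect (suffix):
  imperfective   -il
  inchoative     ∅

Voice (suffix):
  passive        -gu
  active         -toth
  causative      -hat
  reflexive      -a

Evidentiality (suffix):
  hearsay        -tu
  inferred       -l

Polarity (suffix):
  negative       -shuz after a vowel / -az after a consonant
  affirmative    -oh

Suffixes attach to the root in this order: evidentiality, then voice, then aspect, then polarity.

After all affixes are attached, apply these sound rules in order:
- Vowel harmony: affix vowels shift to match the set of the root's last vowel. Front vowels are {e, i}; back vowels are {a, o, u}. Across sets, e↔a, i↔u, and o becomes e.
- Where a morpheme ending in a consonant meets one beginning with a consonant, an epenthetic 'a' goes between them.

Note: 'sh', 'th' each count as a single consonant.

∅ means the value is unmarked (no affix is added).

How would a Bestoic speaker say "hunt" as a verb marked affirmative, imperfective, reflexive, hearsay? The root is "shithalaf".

Attach evidentiality hearsay -tu → shithalaftu.
Attach voice reflexive -a → shithalaftua.
Attach aspect imperfective -il → shithalaftuail.
Attach polarity affirmative -oh → shithalaftuailoh.
Apply vowel harmony: shithalaftuailoh → shithalaftuauloh.
Apply epenthesis: shithalaftuauloh → shithalafatuauloh.

shithalafatuauloh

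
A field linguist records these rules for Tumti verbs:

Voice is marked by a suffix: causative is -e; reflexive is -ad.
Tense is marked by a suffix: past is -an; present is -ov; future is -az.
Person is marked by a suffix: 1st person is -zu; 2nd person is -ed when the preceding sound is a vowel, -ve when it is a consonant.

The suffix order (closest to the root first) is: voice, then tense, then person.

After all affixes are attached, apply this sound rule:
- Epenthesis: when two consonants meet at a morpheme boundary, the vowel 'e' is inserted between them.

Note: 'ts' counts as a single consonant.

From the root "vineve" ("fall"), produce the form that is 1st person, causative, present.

Attach voice causative -e → vinevee.
Attach tense present -ov → vineveeov.
Attach person 1st person -zu → vineveeovzu.
Apply epenthesis: vineveeovzu → vineveeovezu.

vineveeovezu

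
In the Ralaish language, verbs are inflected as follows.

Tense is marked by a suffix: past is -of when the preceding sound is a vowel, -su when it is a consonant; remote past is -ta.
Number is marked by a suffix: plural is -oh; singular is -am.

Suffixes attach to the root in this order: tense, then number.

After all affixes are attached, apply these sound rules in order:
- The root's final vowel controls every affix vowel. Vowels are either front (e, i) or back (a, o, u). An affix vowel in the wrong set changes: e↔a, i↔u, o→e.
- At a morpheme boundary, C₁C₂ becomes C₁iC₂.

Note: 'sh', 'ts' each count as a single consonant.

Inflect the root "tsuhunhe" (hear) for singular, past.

Attach tense past -of (after vowel 'e') → tsuhunheof.
Attach number singular -am → tsuhunheofam.
Apply vowel harmony: tsuhunheofam → tsuhunheefem.
Epenthesis: no change.

tsuhunheefem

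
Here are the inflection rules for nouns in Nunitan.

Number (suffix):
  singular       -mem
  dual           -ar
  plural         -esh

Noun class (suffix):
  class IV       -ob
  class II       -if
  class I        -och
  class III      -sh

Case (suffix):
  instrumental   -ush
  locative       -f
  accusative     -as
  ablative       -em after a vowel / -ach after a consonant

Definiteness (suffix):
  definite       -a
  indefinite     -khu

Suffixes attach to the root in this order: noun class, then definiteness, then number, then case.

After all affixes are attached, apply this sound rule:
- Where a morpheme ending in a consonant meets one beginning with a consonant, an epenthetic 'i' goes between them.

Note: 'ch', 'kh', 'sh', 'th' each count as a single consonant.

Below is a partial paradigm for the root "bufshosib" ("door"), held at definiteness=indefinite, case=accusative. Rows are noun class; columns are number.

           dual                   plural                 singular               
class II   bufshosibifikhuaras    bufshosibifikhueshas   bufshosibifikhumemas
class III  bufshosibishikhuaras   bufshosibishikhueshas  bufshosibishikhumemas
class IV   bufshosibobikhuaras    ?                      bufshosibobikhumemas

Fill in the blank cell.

bufshosibobikhueshas

Attach noun class class IV -ob → bufshosibob.
Attach definiteness indefinite -khu → bufshosibobkhu.
Attach number plural -esh → bufshosibobkhuesh.
Attach case accusative -as → bufshosibobkhueshas.
Apply epenthesis: bufshosibobkhueshas → bufshosibobikhueshas.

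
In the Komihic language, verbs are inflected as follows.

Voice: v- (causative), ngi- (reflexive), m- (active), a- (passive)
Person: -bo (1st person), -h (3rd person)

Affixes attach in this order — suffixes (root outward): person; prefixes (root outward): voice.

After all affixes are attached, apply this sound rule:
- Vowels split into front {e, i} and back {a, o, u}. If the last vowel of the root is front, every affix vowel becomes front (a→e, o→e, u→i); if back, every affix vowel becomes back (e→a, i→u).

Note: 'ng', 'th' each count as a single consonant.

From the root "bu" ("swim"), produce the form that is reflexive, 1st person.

Attach voice reflexive ngi- → ngibu.
Attach person 1st person -bo → ngibubo.
Apply vowel harmony: ngibubo → ngububo.

ngububo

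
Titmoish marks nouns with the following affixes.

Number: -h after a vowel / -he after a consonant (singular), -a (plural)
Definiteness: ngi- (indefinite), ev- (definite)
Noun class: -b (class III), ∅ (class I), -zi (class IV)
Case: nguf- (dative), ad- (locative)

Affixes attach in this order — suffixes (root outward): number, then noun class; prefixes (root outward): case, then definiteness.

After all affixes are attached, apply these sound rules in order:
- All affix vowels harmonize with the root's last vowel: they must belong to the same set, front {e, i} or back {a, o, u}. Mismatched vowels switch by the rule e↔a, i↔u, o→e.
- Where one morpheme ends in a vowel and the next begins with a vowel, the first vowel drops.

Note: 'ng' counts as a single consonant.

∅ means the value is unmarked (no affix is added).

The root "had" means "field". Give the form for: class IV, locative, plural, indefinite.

ngadhadazu

Attach number plural -a → hada.
Attach case locative ad- → adhada.
Attach noun class class IV -zi → adhadazi.
Attach definiteness indefinite ngi- → ngiadhadazi.
Apply vowel harmony: ngiadhadazi → nguadhadazu.
Apply vowel deletion: nguadhadazu → ngadhadazu.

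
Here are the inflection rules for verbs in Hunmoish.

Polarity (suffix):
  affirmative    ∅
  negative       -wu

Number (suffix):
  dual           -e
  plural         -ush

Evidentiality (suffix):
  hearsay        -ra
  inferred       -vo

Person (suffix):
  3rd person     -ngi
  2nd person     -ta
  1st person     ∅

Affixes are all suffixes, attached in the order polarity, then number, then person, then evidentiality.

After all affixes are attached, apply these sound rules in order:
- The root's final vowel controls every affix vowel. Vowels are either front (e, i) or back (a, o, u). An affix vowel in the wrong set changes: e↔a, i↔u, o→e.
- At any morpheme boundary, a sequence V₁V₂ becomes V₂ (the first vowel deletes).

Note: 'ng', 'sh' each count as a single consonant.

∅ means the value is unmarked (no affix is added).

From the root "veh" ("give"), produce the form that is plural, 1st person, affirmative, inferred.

polarity = affirmative: zero marking, form stays veh.
Attach number plural -ush → vehush.
person = 1st person: zero marking, form stays vehush.
Attach evidentiality inferred -vo → vehushvo.
Apply vowel harmony: vehushvo → vehishve.
Vowel deletion: no change.

vehishve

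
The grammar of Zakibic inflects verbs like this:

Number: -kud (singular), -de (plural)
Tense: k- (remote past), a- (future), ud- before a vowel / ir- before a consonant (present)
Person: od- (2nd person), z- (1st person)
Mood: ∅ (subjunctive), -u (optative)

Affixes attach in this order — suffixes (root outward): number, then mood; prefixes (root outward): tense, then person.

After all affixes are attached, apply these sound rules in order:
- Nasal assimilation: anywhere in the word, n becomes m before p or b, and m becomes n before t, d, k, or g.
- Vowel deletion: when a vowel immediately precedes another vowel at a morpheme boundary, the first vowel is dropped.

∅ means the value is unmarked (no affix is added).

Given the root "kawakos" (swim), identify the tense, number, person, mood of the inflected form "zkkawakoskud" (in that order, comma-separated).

Segment: z-k-kawakos-kud.
tense: k- → remote past.
number: -kud → singular.
person: z- → 1st person.
mood: ∅ → subjunctive.

remote past, singular, 1st person, subjunctive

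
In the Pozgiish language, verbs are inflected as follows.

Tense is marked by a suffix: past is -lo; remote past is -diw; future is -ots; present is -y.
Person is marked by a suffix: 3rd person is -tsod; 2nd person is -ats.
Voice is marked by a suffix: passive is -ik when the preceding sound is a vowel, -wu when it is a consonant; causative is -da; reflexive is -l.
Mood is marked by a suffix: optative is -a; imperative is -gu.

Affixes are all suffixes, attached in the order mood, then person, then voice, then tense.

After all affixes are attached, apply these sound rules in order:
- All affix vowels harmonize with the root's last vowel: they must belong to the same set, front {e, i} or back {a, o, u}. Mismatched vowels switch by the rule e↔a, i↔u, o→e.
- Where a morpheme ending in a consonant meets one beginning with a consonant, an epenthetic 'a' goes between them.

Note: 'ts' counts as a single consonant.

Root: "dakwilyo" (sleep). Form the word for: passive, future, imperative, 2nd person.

dakwilyoguatsawuots

Attach mood imperative -gu → dakwilyogu.
Attach person 2nd person -ats → dakwilyoguats.
Attach voice passive -wu (after consonant 'ts') → dakwilyoguatswu.
Attach tense future -ots → dakwilyoguatswuots.
Vowel harmony: no change.
Apply epenthesis: dakwilyoguatswuots → dakwilyoguatsawuots.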